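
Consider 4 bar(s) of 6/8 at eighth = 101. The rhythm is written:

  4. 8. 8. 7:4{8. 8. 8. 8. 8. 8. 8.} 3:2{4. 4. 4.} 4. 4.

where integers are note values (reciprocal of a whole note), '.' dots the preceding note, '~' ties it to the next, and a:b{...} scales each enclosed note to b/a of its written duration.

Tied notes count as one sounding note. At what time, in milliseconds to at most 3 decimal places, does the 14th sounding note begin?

1. 0.0ms @ 0 + 1782.178ms (3)
2. 1782.178ms @ 3 + 891.089ms (3/2)
3. 2673.267ms @ 9/2 + 891.089ms (3/2)
4. 3564.356ms @ 6 + 509.194ms (6/7)
5. 4073.55ms @ 48/7 + 509.194ms (6/7)
6. 4582.744ms @ 54/7 + 509.194ms (6/7)
7. 5091.938ms @ 60/7 + 509.194ms (6/7)
8. 5601.132ms @ 66/7 + 509.194ms (6/7)
9. 6110.325ms @ 72/7 + 509.194ms (6/7)
10. 6619.519ms @ 78/7 + 509.194ms (6/7)
11. 7128.713ms @ 12 + 1188.119ms (2)
12. 8316.832ms @ 14 + 1188.119ms (2)
13. 9504.95ms @ 16 + 1188.119ms (2)
14. 10693.069ms @ 18 + 1782.178ms (3)
15. 12475.248ms @ 21 + 1782.178ms (3)

note 14 onset = 18b = 10693.069ms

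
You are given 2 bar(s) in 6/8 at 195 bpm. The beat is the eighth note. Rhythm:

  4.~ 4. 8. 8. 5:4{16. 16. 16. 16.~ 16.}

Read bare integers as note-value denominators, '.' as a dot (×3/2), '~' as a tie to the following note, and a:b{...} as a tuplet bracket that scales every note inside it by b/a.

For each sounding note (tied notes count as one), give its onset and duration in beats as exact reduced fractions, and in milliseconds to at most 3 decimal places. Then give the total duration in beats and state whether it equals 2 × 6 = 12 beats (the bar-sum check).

1) 0.0ms=0b +1846.154ms=6b
2) 1846.154ms=6b +461.538ms=3/2b
3) 2307.692ms=15/2b +461.538ms=3/2b
4) 2769.231ms=9b +184.615ms=3/5b
5) 2953.846ms=48/5b +184.615ms=3/5b
6) 3138.462ms=51/5b +184.615ms=3/5b
7) 3323.077ms=54/5b +369.231ms=6/5b
Σ=12b of 12 (195bpm 6/8) — PASS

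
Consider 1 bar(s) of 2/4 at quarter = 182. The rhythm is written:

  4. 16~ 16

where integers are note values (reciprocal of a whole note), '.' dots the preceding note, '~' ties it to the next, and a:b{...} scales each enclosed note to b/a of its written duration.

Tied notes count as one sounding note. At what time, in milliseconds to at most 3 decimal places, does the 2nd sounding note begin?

1. 0.0ms @ 0 + 494.505ms (3/2)
2. 494.505ms @ 3/2 + 164.835ms (1/2)

note 2 onset = 3/2b = 494.505ms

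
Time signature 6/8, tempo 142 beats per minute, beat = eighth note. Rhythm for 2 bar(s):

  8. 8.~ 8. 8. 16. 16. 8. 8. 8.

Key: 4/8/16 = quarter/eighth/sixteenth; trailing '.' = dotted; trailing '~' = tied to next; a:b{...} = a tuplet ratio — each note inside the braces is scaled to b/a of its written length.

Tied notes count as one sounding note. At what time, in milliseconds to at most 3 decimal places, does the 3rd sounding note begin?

1. 0.0ms @ 0 + 633.803ms (3/2)
2. 633.803ms @ 3/2 + 1267.606ms (3)
3. 1901.408ms @ 9/2 + 633.803ms (3/2)
4. 2535.211ms @ 6 + 316.901ms (3/4)
5. 2852.113ms @ 27/4 + 316.901ms (3/4)
6. 3169.014ms @ 15/2 + 633.803ms (3/2)
7. 3802.817ms @ 9 + 633.803ms (3/2)
8. 4436.62ms @ 21/2 + 633.803ms (3/2)

note 3 onset = 9/2b = 1901.408ms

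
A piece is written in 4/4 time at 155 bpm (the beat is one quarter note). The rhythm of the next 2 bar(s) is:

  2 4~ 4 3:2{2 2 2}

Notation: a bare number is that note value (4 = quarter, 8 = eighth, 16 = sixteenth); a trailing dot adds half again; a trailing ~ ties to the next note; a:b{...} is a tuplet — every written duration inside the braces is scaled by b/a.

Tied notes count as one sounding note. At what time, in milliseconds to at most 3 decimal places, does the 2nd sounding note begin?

1. 0.0ms @ 0 + 774.194ms (2)
2. 774.194ms @ 2 + 774.194ms (2)
3. 1548.387ms @ 4 + 516.129ms (4/3)
4. 2064.516ms @ 16/3 + 516.129ms (4/3)
5. 2580.645ms @ 20/3 + 516.129ms (4/3)

note 2 onset = 2b = 774.194ms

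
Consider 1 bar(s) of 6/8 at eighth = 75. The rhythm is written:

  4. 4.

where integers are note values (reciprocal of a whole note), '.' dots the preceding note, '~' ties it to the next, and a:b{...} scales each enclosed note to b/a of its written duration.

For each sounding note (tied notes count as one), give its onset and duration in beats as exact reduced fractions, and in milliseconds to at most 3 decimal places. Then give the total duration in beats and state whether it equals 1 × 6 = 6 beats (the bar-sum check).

1) 0.0ms=0b +2400.0ms=3b
2) 2400.0ms=3b +2400.0ms=3b
Σ=6b of 6 (75bpm 6/8) — PASS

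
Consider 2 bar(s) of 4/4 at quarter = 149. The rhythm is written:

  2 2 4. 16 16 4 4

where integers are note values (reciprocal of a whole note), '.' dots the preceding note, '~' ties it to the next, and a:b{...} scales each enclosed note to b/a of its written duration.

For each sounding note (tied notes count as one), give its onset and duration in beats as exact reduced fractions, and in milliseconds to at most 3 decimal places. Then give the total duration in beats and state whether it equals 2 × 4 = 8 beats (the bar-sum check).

1) 0.0ms=0b +805.369ms=2b
2) 805.369ms=2b +805.369ms=2b
3) 1610.738ms=4b +604.027ms=3/2b
4) 2214.765ms=11/2b +100.671ms=1/4b
5) 2315.436ms=23/4b +100.671ms=1/4b
6) 2416.107ms=6b +402.685ms=1b
7) 2818.792ms=7b +402.685ms=1b
Σ=8b of 8 (149bpm 4/4) — PASS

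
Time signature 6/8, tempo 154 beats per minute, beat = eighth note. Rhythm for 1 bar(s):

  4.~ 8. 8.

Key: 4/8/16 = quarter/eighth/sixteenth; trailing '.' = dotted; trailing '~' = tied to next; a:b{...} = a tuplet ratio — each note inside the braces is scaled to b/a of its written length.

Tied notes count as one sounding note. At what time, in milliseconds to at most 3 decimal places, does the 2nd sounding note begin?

1. 0.0ms @ 0 + 1753.247ms (9/2)
2. 1753.247ms @ 9/2 + 584.416ms (3/2)

note 2 onset = 9/2b = 1753.247ms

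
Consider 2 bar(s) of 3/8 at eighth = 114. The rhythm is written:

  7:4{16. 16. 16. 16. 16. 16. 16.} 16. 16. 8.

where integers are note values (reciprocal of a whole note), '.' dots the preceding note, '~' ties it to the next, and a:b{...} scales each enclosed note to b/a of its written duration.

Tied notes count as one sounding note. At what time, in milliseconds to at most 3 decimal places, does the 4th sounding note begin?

1. 0.0ms @ 0 + 225.564ms (3/7)
2. 225.564ms @ 3/7 + 225.564ms (3/7)
3. 451.128ms @ 6/7 + 225.564ms (3/7)
4. 676.692ms @ 9/7 + 225.564ms (3/7)
5. 902.256ms @ 12/7 + 225.564ms (3/7)
6. 1127.82ms @ 15/7 + 225.564ms (3/7)
7. 1353.383ms @ 18/7 + 225.564ms (3/7)
8. 1578.947ms @ 3 + 394.737ms (3/4)
9. 1973.684ms @ 15/4 + 394.737ms (3/4)
10. 2368.421ms @ 9/2 + 789.474ms (3/2)

note 4 onset = 9/7b = 676.692ms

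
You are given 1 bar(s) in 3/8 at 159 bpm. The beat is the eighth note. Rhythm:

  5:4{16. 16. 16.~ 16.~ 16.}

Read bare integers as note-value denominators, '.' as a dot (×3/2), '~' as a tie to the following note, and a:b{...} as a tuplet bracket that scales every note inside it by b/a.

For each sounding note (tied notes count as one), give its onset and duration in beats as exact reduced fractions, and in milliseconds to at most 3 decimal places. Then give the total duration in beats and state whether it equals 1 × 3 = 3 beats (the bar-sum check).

1) 0.0ms=0b +226.415ms=3/5b
2) 226.415ms=3/5b +226.415ms=3/5b
3) 452.83ms=6/5b +679.245ms=9/5b
Σ=3b of 3 (159bpm 3/8) — PASS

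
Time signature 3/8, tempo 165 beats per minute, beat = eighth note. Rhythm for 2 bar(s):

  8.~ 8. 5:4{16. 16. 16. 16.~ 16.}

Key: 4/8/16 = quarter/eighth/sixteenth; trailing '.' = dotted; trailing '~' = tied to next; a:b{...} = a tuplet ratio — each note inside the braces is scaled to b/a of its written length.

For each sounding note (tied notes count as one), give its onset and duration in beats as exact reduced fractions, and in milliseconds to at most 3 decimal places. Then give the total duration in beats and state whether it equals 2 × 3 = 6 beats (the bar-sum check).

1) 0.0ms=0b +1090.909ms=3b
2) 1090.909ms=3b +218.182ms=3/5b
3) 1309.091ms=18/5b +218.182ms=3/5b
4) 1527.273ms=21/5b +218.182ms=3/5b
5) 1745.455ms=24/5b +436.364ms=6/5b
Σ=6b of 6 (165bpm 3/8) — PASS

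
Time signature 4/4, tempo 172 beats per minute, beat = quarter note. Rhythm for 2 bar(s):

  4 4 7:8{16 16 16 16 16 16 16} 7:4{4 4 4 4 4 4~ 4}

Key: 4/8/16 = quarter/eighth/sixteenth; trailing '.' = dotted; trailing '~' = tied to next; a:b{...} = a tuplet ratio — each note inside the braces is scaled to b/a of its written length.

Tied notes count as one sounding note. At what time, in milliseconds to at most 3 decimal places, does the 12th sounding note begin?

note 12 onset = 36/7b = 1794.02ms

1. 0.0ms @ 0 + 348.837ms (1)
2. 348.837ms @ 1 + 348.837ms (1)
3. 697.674ms @ 2 + 99.668ms (2/7)
4. 797.342ms @ 16/7 + 99.668ms (2/7)
5. 897.01ms @ 18/7 + 99.668ms (2/7)
6. 996.678ms @ 20/7 + 99.668ms (2/7)
7. 1096.346ms @ 22/7 + 99.668ms (2/7)
8. 1196.013ms @ 24/7 + 99.668ms (2/7)
9. 1295.681ms @ 26/7 + 99.668ms (2/7)
10. 1395.349ms @ 4 + 199.336ms (4/7)
11. 1594.684ms @ 32/7 + 199.336ms (4/7)
12. 1794.02ms @ 36/7 + 199.336ms (4/7)
13. 1993.355ms @ 40/7 + 199.336ms (4/7)
14. 2192.691ms @ 44/7 + 199.336ms (4/7)
15. 2392.027ms @ 48/7 + 398.671ms (8/7)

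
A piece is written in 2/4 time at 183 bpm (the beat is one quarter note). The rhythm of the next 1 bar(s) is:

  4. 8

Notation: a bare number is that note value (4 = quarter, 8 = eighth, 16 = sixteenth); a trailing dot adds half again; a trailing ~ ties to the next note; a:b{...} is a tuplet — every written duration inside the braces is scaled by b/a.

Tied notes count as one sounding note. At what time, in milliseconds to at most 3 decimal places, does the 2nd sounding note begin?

note 2 onset = 3/2b = 491.803ms

1. 0.0ms @ 0 + 491.803ms (3/2)
2. 491.803ms @ 3/2 + 163.934ms (1/2)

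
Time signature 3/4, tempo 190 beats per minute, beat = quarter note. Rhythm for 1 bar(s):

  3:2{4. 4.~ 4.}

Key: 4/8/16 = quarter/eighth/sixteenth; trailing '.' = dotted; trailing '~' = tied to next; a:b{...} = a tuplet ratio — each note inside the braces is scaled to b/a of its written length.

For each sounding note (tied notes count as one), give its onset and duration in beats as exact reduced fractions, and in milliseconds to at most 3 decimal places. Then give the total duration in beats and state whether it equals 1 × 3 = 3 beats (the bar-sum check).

1) 0.0ms=0b +315.789ms=1b
2) 315.789ms=1b +631.579ms=2b
Σ=3b of 3 (190bpm 3/4) — PASS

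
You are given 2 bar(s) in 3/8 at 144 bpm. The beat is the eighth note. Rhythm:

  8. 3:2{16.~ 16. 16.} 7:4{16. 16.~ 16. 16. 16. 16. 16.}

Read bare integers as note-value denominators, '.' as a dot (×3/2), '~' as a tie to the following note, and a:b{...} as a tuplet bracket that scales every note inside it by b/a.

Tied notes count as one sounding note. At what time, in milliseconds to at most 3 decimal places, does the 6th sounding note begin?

1. 0.0ms @ 0 + 625.0ms (3/2)
2. 625.0ms @ 3/2 + 416.667ms (1)
3. 1041.667ms @ 5/2 + 208.333ms (1/2)
4. 1250.0ms @ 3 + 178.571ms (3/7)
5. 1428.571ms @ 24/7 + 357.143ms (6/7)
6. 1785.714ms @ 30/7 + 178.571ms (3/7)
7. 1964.286ms @ 33/7 + 178.571ms (3/7)
8. 2142.857ms @ 36/7 + 178.571ms (3/7)
9. 2321.429ms @ 39/7 + 178.571ms (3/7)

note 6 onset = 30/7b = 1785.714ms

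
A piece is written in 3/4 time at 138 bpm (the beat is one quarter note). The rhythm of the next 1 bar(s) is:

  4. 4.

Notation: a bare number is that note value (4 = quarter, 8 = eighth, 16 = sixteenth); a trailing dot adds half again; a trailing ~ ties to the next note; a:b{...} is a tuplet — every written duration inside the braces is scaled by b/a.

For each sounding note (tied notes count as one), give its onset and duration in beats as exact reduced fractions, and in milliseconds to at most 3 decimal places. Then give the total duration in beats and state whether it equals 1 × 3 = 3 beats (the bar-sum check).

1) 0.0ms=0b +652.174ms=3/2b
2) 652.174ms=3/2b +652.174ms=3/2b
Σ=3b of 3 (138bpm 3/4) — PASS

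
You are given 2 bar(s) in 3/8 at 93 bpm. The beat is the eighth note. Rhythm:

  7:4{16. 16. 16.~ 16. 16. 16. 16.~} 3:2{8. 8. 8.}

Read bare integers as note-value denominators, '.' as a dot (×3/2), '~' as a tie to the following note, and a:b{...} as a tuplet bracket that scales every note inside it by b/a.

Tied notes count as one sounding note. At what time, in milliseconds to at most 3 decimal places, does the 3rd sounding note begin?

note 3 onset = 6/7b = 552.995ms

1. 0.0ms @ 0 + 276.498ms (3/7)
2. 276.498ms @ 3/7 + 276.498ms (3/7)
3. 552.995ms @ 6/7 + 552.995ms (6/7)
4. 1105.991ms @ 12/7 + 276.498ms (3/7)
5. 1382.488ms @ 15/7 + 276.498ms (3/7)
6. 1658.986ms @ 18/7 + 921.659ms (10/7)
7. 2580.645ms @ 4 + 645.161ms (1)
8. 3225.806ms @ 5 + 645.161ms (1)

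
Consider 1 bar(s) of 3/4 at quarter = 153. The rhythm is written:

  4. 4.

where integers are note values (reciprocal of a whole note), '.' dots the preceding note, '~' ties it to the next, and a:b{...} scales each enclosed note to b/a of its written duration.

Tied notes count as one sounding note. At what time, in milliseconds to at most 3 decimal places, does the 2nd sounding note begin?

note 2 onset = 3/2b = 588.235ms

1. 0.0ms @ 0 + 588.235ms (3/2)
2. 588.235ms @ 3/2 + 588.235ms (3/2)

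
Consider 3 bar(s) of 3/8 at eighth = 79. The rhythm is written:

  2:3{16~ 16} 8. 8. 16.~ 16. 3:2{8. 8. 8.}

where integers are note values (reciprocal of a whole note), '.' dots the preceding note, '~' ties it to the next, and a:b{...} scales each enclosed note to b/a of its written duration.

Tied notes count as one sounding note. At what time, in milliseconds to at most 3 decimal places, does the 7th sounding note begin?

note 7 onset = 8b = 6075.949ms

1. 0.0ms @ 0 + 1139.241ms (3/2)
2. 1139.241ms @ 3/2 + 1139.241ms (3/2)
3. 2278.481ms @ 3 + 1139.241ms (3/2)
4. 3417.722ms @ 9/2 + 1139.241ms (3/2)
5. 4556.962ms @ 6 + 759.494ms (1)
6. 5316.456ms @ 7 + 759.494ms (1)
7. 6075.949ms @ 8 + 759.494ms (1)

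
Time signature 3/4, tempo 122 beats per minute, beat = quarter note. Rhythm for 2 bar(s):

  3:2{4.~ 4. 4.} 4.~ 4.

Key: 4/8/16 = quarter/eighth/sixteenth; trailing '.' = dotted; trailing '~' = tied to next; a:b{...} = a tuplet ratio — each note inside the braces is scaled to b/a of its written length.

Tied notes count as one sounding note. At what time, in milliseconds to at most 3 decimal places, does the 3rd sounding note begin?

1. 0.0ms @ 0 + 983.607ms (2)
2. 983.607ms @ 2 + 491.803ms (1)
3. 1475.41ms @ 3 + 1475.41ms (3)

note 3 onset = 3b = 1475.41ms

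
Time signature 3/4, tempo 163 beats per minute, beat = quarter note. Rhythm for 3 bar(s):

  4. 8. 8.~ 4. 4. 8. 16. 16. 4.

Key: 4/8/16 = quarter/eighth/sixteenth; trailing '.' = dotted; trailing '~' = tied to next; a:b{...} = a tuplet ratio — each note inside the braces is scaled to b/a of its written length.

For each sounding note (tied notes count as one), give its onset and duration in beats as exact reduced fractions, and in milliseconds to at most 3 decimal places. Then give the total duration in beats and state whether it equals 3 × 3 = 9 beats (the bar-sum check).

1) 0.0ms=0b +552.147ms=3/2b
2) 552.147ms=3/2b +276.074ms=3/4b
3) 828.221ms=9/4b +828.221ms=9/4b
4) 1656.442ms=9/2b +552.147ms=3/2b
5) 2208.589ms=6b +276.074ms=3/4b
6) 2484.663ms=27/4b +138.037ms=3/8b
7) 2622.699ms=57/8b +138.037ms=3/8b
8) 2760.736ms=15/2b +552.147ms=3/2b
Σ=9b of 9 (163bpm 3/4) — PASS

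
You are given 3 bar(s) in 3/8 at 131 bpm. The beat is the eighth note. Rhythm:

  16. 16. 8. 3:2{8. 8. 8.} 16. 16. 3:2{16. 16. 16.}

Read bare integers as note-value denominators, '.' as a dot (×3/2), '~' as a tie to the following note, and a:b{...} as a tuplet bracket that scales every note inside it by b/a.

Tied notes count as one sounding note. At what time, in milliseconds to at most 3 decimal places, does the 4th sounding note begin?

note 4 onset = 3b = 1374.046ms

1. 0.0ms @ 0 + 343.511ms (3/4)
2. 343.511ms @ 3/4 + 343.511ms (3/4)
3. 687.023ms @ 3/2 + 687.023ms (3/2)
4. 1374.046ms @ 3 + 458.015ms (1)
5. 1832.061ms @ 4 + 458.015ms (1)
6. 2290.076ms @ 5 + 458.015ms (1)
7. 2748.092ms @ 6 + 343.511ms (3/4)
8. 3091.603ms @ 27/4 + 343.511ms (3/4)
9. 3435.115ms @ 15/2 + 229.008ms (1/2)
10. 3664.122ms @ 8 + 229.008ms (1/2)
11. 3893.13ms @ 17/2 + 229.008ms (1/2)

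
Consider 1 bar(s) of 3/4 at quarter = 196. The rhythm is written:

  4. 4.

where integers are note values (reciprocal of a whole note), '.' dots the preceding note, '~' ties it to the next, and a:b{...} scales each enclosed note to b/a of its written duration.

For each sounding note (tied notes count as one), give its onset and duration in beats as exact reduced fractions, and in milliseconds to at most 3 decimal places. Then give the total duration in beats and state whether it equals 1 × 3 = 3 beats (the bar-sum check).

1) 0.0ms=0b +459.184ms=3/2b
2) 459.184ms=3/2b +459.184ms=3/2b
Σ=3b of 3 (196bpm 3/4) — PASS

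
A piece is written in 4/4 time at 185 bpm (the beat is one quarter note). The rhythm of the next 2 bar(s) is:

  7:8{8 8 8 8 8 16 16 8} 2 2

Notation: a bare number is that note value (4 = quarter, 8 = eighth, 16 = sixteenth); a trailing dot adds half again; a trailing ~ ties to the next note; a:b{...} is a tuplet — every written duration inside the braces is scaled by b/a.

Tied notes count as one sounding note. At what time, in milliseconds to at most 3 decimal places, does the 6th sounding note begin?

1. 0.0ms @ 0 + 185.328ms (4/7)
2. 185.328ms @ 4/7 + 185.328ms (4/7)
3. 370.656ms @ 8/7 + 185.328ms (4/7)
4. 555.985ms @ 12/7 + 185.328ms (4/7)
5. 741.313ms @ 16/7 + 185.328ms (4/7)
6. 926.641ms @ 20/7 + 92.664ms (2/7)
7. 1019.305ms @ 22/7 + 92.664ms (2/7)
8. 1111.969ms @ 24/7 + 185.328ms (4/7)
9. 1297.297ms @ 4 + 648.649ms (2)
10. 1945.946ms @ 6 + 648.649ms (2)

note 6 onset = 20/7b = 926.641ms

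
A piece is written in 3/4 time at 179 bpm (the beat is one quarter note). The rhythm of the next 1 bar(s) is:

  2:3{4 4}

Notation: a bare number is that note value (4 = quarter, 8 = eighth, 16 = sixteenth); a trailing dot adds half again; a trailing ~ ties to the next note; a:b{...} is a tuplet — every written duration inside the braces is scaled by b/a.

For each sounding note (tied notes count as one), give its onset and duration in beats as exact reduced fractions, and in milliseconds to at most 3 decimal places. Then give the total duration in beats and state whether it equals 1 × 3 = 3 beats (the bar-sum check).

1) 0.0ms=0b +502.793ms=3/2b
2) 502.793ms=3/2b +502.793ms=3/2b
Σ=3b of 3 (179bpm 3/4) — PASS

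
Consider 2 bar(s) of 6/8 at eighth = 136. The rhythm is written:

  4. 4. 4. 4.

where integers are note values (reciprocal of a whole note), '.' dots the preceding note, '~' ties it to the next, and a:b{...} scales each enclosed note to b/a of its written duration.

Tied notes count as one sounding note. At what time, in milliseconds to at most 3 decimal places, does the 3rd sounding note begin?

note 3 onset = 6b = 2647.059ms

1. 0.0ms @ 0 + 1323.529ms (3)
2. 1323.529ms @ 3 + 1323.529ms (3)
3. 2647.059ms @ 6 + 1323.529ms (3)
4. 3970.588ms @ 9 + 1323.529ms (3)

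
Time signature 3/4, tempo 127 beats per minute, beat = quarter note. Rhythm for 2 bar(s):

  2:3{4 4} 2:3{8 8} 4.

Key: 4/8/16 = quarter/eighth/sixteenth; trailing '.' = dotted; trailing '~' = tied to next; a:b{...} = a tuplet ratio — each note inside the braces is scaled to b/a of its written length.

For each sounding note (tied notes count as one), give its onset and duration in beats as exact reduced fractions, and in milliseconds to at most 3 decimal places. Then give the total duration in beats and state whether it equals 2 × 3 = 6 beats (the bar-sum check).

1) 0.0ms=0b +708.661ms=3/2b
2) 708.661ms=3/2b +708.661ms=3/2b
3) 1417.323ms=3b +354.331ms=3/4b
4) 1771.654ms=15/4b +354.331ms=3/4b
5) 2125.984ms=9/2b +708.661ms=3/2b
Σ=6b of 6 (127bpm 3/4) — PASS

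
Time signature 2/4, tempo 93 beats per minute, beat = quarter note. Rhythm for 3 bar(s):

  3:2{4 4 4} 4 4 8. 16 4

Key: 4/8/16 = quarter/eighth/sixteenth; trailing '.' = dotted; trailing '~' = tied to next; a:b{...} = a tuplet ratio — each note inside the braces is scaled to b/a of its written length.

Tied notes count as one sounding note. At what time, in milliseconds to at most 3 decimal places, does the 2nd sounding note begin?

note 2 onset = 2/3b = 430.108ms

1. 0.0ms @ 0 + 430.108ms (2/3)
2. 430.108ms @ 2/3 + 430.108ms (2/3)
3. 860.215ms @ 4/3 + 430.108ms (2/3)
4. 1290.323ms @ 2 + 645.161ms (1)
5. 1935.484ms @ 3 + 645.161ms (1)
6. 2580.645ms @ 4 + 483.871ms (3/4)
7. 3064.516ms @ 19/4 + 161.29ms (1/4)
8. 3225.806ms @ 5 + 645.161ms (1)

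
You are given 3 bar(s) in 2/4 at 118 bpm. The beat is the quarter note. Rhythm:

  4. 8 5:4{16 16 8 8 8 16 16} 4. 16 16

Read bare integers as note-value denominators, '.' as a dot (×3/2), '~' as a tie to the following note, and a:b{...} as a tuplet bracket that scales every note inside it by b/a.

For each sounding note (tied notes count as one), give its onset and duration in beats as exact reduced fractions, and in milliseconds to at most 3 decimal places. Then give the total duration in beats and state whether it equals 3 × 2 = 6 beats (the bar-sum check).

1) 0.0ms=0b +762.712ms=3/2b
2) 762.712ms=3/2b +254.237ms=1/2b
3) 1016.949ms=2b +101.695ms=1/5b
4) 1118.644ms=11/5b +101.695ms=1/5b
5) 1220.339ms=12/5b +203.39ms=2/5b
6) 1423.729ms=14/5b +203.39ms=2/5b
7) 1627.119ms=16/5b +203.39ms=2/5b
8) 1830.508ms=18/5b +101.695ms=1/5b
9) 1932.203ms=19/5b +101.695ms=1/5b
10) 2033.898ms=4b +762.712ms=3/2b
11) 2796.61ms=11/2b +127.119ms=1/4b
12) 2923.729ms=23/4b +127.119ms=1/4b
Σ=6b of 6 (118bpm 2/4) — PASS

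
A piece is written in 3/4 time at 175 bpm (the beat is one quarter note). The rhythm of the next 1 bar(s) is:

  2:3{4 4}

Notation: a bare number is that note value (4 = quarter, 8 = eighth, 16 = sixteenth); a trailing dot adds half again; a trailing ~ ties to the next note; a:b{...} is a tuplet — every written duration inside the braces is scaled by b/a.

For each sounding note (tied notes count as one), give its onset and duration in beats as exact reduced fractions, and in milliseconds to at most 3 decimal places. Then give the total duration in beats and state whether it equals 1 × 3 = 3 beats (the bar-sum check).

1) 0.0ms=0b +514.286ms=3/2b
2) 514.286ms=3/2b +514.286ms=3/2b
Σ=3b of 3 (175bpm 3/4) — PASS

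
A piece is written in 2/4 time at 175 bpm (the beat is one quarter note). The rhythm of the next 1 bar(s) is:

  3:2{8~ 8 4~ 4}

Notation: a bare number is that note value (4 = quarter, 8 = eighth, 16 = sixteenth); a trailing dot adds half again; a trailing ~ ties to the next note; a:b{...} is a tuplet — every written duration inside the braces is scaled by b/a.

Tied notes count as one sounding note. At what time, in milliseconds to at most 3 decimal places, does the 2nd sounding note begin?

1. 0.0ms @ 0 + 228.571ms (2/3)
2. 228.571ms @ 2/3 + 457.143ms (4/3)

note 2 onset = 2/3b = 228.571ms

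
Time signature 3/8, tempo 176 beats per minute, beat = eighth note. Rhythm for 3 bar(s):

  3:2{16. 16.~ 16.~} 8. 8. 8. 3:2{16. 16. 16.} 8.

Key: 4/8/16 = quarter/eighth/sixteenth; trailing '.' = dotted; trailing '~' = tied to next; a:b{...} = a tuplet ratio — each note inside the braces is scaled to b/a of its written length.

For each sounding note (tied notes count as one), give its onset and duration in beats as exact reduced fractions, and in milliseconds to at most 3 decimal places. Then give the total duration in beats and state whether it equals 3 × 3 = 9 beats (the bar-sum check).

1) 0.0ms=0b +170.455ms=1/2b
2) 170.455ms=1/2b +852.273ms=5/2b
3) 1022.727ms=3b +511.364ms=3/2b
4) 1534.091ms=9/2b +511.364ms=3/2b
5) 2045.455ms=6b +170.455ms=1/2b
6) 2215.909ms=13/2b +170.455ms=1/2b
7) 2386.364ms=7b +170.455ms=1/2b
8) 2556.818ms=15/2b +511.364ms=3/2b
Σ=9b of 9 (176bpm 3/8) — PASS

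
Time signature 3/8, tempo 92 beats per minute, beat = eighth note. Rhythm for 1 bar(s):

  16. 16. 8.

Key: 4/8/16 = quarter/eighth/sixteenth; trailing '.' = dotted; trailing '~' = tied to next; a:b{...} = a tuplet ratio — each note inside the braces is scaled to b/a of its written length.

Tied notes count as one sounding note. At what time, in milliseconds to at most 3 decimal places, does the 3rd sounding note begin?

note 3 onset = 3/2b = 978.261ms

1. 0.0ms @ 0 + 489.13ms (3/4)
2. 489.13ms @ 3/4 + 489.13ms (3/4)
3. 978.261ms @ 3/2 + 978.261ms (3/2)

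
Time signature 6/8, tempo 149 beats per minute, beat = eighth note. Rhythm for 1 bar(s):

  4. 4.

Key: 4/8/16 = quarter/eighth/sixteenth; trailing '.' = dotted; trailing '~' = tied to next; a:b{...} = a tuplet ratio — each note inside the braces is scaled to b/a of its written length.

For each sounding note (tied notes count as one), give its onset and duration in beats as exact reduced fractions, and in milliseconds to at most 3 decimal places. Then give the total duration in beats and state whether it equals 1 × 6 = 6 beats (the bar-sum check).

1) 0.0ms=0b +1208.054ms=3b
2) 1208.054ms=3b +1208.054ms=3b
Σ=6b of 6 (149bpm 6/8) — PASS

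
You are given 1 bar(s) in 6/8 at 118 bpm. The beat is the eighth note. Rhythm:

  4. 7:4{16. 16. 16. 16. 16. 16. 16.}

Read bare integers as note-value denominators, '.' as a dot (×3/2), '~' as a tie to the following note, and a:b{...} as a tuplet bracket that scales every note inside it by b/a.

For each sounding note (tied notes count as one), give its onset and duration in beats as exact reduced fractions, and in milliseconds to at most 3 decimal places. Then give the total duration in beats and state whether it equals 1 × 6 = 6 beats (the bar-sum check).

1) 0.0ms=0b +1525.424ms=3b
2) 1525.424ms=3b +217.918ms=3/7b
3) 1743.341ms=24/7b +217.918ms=3/7b
4) 1961.259ms=27/7b +217.918ms=3/7b
5) 2179.177ms=30/7b +217.918ms=3/7b
6) 2397.094ms=33/7b +217.918ms=3/7b
7) 2615.012ms=36/7b +217.918ms=3/7b
8) 2832.93ms=39/7b +217.918ms=3/7b
Σ=6b of 6 (118bpm 6/8) — PASS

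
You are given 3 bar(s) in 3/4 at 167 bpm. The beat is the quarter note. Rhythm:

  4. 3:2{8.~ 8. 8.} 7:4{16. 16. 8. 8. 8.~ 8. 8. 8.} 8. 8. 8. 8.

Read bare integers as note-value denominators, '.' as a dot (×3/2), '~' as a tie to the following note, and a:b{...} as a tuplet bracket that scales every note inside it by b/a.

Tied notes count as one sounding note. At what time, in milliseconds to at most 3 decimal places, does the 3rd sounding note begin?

note 3 onset = 5/2b = 898.204ms

1. 0.0ms @ 0 + 538.922ms (3/2)
2. 538.922ms @ 3/2 + 359.281ms (1)
3. 898.204ms @ 5/2 + 179.641ms (1/2)
4. 1077.844ms @ 3 + 76.989ms (3/14)
5. 1154.833ms @ 45/14 + 76.989ms (3/14)
6. 1231.822ms @ 24/7 + 153.978ms (3/7)
7. 1385.8ms @ 27/7 + 153.978ms (3/7)
8. 1539.778ms @ 30/7 + 307.956ms (6/7)
9. 1847.733ms @ 36/7 + 153.978ms (3/7)
10. 2001.711ms @ 39/7 + 153.978ms (3/7)
11. 2155.689ms @ 6 + 269.461ms (3/4)
12. 2425.15ms @ 27/4 + 269.461ms (3/4)
13. 2694.611ms @ 15/2 + 269.461ms (3/4)
14. 2964.072ms @ 33/4 + 269.461ms (3/4)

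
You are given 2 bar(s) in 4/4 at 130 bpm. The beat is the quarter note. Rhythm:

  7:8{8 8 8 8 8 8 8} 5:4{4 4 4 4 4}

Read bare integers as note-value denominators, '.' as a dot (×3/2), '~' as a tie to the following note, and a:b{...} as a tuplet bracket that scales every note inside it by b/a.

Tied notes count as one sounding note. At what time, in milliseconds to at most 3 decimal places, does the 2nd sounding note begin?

note 2 onset = 4/7b = 263.736ms

1. 0.0ms @ 0 + 263.736ms (4/7)
2. 263.736ms @ 4/7 + 263.736ms (4/7)
3. 527.473ms @ 8/7 + 263.736ms (4/7)
4. 791.209ms @ 12/7 + 263.736ms (4/7)
5. 1054.945ms @ 16/7 + 263.736ms (4/7)
6. 1318.681ms @ 20/7 + 263.736ms (4/7)
7. 1582.418ms @ 24/7 + 263.736ms (4/7)
8. 1846.154ms @ 4 + 369.231ms (4/5)
9. 2215.385ms @ 24/5 + 369.231ms (4/5)
10. 2584.615ms @ 28/5 + 369.231ms (4/5)
11. 2953.846ms @ 32/5 + 369.231ms (4/5)
12. 3323.077ms @ 36/5 + 369.231ms (4/5)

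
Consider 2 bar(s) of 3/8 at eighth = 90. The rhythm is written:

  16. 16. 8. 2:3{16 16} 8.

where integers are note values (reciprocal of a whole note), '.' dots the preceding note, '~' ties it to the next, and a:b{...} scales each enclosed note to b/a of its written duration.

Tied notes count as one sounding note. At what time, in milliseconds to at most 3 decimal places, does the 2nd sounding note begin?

note 2 onset = 3/4b = 500.0ms

1. 0.0ms @ 0 + 500.0ms (3/4)
2. 500.0ms @ 3/4 + 500.0ms (3/4)
3. 1000.0ms @ 3/2 + 1000.0ms (3/2)
4. 2000.0ms @ 3 + 500.0ms (3/4)
5. 2500.0ms @ 15/4 + 500.0ms (3/4)
6. 3000.0ms @ 9/2 + 1000.0ms (3/2)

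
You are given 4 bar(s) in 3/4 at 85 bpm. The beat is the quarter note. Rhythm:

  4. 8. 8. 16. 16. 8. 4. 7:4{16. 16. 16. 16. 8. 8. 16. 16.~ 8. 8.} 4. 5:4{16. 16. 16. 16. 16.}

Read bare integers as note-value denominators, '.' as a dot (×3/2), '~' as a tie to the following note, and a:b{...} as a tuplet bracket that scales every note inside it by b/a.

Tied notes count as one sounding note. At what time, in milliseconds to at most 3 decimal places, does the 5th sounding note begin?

note 5 onset = 27/8b = 2382.353ms

1. 0.0ms @ 0 + 1058.824ms (3/2)
2. 1058.824ms @ 3/2 + 529.412ms (3/4)
3. 1588.235ms @ 9/4 + 529.412ms (3/4)
4. 2117.647ms @ 3 + 264.706ms (3/8)
5. 2382.353ms @ 27/8 + 264.706ms (3/8)
6. 2647.059ms @ 15/4 + 529.412ms (3/4)
7. 3176.471ms @ 9/2 + 1058.824ms (3/2)
8. 4235.294ms @ 6 + 151.261ms (3/14)
9. 4386.555ms @ 87/14 + 151.261ms (3/14)
10. 4537.815ms @ 45/7 + 151.261ms (3/14)
11. 4689.076ms @ 93/14 + 151.261ms (3/14)
12. 4840.336ms @ 48/7 + 302.521ms (3/7)
13. 5142.857ms @ 51/7 + 302.521ms (3/7)
14. 5445.378ms @ 54/7 + 151.261ms (3/14)
15. 5596.639ms @ 111/14 + 453.782ms (9/14)
16. 6050.42ms @ 60/7 + 302.521ms (3/7)
17. 6352.941ms @ 9 + 1058.824ms (3/2)
18. 7411.765ms @ 21/2 + 211.765ms (3/10)
19. 7623.529ms @ 54/5 + 211.765ms (3/10)
20. 7835.294ms @ 111/10 + 211.765ms (3/10)
21. 8047.059ms @ 57/5 + 211.765ms (3/10)
22. 8258.824ms @ 117/10 + 211.765ms (3/10)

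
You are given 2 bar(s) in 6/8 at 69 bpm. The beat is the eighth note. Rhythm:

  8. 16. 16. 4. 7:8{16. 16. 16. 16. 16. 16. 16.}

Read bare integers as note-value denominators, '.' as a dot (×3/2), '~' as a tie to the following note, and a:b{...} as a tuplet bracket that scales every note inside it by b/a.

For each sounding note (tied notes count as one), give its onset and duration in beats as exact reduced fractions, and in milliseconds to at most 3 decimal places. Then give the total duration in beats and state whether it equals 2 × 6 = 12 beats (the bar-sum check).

1) 0.0ms=0b +1304.348ms=3/2b
2) 1304.348ms=3/2b +652.174ms=3/4b
3) 1956.522ms=9/4b +652.174ms=3/4b
4) 2608.696ms=3b +2608.696ms=3b
5) 5217.391ms=6b +745.342ms=6/7b
6) 5962.733ms=48/7b +745.342ms=6/7b
7) 6708.075ms=54/7b +745.342ms=6/7b
8) 7453.416ms=60/7b +745.342ms=6/7b
9) 8198.758ms=66/7b +745.342ms=6/7b
10) 8944.099ms=72/7b +745.342ms=6/7b
11) 9689.441ms=78/7b +745.342ms=6/7b
Σ=12b of 12 (69bpm 6/8) — PASS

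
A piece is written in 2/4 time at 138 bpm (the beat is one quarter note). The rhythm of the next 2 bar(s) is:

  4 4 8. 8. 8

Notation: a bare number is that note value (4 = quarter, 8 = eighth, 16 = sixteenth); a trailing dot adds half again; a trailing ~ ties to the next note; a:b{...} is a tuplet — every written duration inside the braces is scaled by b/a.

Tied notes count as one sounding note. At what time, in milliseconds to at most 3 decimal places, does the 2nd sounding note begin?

note 2 onset = 1b = 434.783ms

1. 0.0ms @ 0 + 434.783ms (1)
2. 434.783ms @ 1 + 434.783ms (1)
3. 869.565ms @ 2 + 326.087ms (3/4)
4. 1195.652ms @ 11/4 + 326.087ms (3/4)
5. 1521.739ms @ 7/2 + 217.391ms (1/2)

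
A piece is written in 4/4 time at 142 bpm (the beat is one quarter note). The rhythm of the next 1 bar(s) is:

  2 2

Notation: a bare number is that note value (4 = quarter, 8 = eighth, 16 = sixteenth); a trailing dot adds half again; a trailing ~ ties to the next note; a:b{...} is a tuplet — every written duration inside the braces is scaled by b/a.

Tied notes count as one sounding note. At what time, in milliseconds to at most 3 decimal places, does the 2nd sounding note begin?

1. 0.0ms @ 0 + 845.07ms (2)
2. 845.07ms @ 2 + 845.07ms (2)

note 2 onset = 2b = 845.07ms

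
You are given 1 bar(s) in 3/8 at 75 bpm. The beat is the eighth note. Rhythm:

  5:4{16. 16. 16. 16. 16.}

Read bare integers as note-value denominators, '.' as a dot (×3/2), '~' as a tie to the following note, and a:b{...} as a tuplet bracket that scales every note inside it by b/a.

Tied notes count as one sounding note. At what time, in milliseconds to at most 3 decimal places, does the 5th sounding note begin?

1. 0.0ms @ 0 + 480.0ms (3/5)
2. 480.0ms @ 3/5 + 480.0ms (3/5)
3. 960.0ms @ 6/5 + 480.0ms (3/5)
4. 1440.0ms @ 9/5 + 480.0ms (3/5)
5. 1920.0ms @ 12/5 + 480.0ms (3/5)

note 5 onset = 12/5b = 1920.0ms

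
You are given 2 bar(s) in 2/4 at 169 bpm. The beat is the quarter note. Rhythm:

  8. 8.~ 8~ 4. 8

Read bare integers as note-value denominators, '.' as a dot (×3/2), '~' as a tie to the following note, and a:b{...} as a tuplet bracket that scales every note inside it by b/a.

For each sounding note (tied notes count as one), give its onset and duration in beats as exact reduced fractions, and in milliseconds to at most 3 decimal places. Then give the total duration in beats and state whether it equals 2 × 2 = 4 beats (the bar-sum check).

1) 0.0ms=0b +266.272ms=3/4b
2) 266.272ms=3/4b +976.331ms=11/4b
3) 1242.604ms=7/2b +177.515ms=1/2b
Σ=4b of 4 (169bpm 2/4) — PASS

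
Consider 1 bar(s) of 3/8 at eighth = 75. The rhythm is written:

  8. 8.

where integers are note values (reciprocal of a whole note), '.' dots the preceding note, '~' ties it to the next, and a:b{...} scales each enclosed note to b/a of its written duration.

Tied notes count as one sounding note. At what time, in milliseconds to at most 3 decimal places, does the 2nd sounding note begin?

1. 0.0ms @ 0 + 1200.0ms (3/2)
2. 1200.0ms @ 3/2 + 1200.0ms (3/2)

note 2 onset = 3/2b = 1200.0ms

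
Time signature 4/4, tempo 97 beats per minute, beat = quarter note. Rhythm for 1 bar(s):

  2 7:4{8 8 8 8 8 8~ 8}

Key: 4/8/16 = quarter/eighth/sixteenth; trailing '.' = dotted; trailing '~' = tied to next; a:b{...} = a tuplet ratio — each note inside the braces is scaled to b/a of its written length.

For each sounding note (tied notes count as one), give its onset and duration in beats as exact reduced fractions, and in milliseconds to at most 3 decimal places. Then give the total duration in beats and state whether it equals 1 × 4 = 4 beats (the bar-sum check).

1) 0.0ms=0b +1237.113ms=2b
2) 1237.113ms=2b +176.73ms=2/7b
3) 1413.844ms=16/7b +176.73ms=2/7b
4) 1590.574ms=18/7b +176.73ms=2/7b
5) 1767.305ms=20/7b +176.73ms=2/7b
6) 1944.035ms=22/7b +176.73ms=2/7b
7) 2120.766ms=24/7b +353.461ms=4/7b
Σ=4b of 4 (97bpm 4/4) — PASS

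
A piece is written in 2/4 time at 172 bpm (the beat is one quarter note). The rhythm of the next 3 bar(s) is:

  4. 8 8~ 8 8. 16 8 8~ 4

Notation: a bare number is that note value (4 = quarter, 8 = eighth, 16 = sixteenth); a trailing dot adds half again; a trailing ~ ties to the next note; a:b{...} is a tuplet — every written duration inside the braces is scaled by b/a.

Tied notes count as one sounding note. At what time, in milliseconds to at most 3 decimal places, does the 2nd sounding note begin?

1. 0.0ms @ 0 + 523.256ms (3/2)
2. 523.256ms @ 3/2 + 174.419ms (1/2)
3. 697.674ms @ 2 + 348.837ms (1)
4. 1046.512ms @ 3 + 261.628ms (3/4)
5. 1308.14ms @ 15/4 + 87.209ms (1/4)
6. 1395.349ms @ 4 + 174.419ms (1/2)
7. 1569.767ms @ 9/2 + 523.256ms (3/2)

note 2 onset = 3/2b = 523.256ms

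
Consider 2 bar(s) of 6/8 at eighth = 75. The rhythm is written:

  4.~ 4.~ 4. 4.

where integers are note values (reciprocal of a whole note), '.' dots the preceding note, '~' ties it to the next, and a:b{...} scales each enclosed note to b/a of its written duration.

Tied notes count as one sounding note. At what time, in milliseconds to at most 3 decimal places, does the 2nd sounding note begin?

note 2 onset = 9b = 7200.0ms

1. 0.0ms @ 0 + 7200.0ms (9)
2. 7200.0ms @ 9 + 2400.0ms (3)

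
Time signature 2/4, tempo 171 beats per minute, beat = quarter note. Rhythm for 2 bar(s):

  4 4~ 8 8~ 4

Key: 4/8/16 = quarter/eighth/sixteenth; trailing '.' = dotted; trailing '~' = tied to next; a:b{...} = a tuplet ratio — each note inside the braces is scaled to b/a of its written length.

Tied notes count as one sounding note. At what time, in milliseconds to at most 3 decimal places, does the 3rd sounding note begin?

1. 0.0ms @ 0 + 350.877ms (1)
2. 350.877ms @ 1 + 526.316ms (3/2)
3. 877.193ms @ 5/2 + 526.316ms (3/2)

note 3 onset = 5/2b = 877.193ms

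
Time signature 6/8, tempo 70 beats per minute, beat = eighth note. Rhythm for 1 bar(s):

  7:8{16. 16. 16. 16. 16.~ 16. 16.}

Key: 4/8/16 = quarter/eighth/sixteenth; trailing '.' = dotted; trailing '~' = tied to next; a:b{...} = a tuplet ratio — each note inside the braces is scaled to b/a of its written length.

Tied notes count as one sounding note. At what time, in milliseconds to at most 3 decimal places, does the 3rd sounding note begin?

note 3 onset = 12/7b = 1469.388ms

1. 0.0ms @ 0 + 734.694ms (6/7)
2. 734.694ms @ 6/7 + 734.694ms (6/7)
3. 1469.388ms @ 12/7 + 734.694ms (6/7)
4. 2204.082ms @ 18/7 + 734.694ms (6/7)
5. 2938.776ms @ 24/7 + 1469.388ms (12/7)
6. 4408.163ms @ 36/7 + 734.694ms (6/7)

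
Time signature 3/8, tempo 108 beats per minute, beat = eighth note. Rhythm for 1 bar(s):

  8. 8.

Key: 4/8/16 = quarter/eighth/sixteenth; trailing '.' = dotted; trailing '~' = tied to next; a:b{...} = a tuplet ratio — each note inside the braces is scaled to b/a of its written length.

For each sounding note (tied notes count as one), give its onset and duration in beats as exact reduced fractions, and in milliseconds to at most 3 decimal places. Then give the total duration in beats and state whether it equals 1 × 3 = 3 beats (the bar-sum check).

1) 0.0ms=0b +833.333ms=3/2b
2) 833.333ms=3/2b +833.333ms=3/2b
Σ=3b of 3 (108bpm 3/8) — PASS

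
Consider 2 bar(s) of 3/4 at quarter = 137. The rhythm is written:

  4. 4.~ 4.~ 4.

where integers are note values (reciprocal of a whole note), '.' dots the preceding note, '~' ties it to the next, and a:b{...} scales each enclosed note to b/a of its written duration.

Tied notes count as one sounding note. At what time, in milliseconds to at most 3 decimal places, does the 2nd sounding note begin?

note 2 onset = 3/2b = 656.934ms

1. 0.0ms @ 0 + 656.934ms (3/2)
2. 656.934ms @ 3/2 + 1970.803ms (9/2)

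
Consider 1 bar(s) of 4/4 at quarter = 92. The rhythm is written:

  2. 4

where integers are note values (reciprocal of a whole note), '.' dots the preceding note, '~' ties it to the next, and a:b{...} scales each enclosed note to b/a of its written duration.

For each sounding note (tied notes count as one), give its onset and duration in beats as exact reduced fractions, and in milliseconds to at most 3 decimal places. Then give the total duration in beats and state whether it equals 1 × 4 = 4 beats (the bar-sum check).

1) 0.0ms=0b +1956.522ms=3b
2) 1956.522ms=3b +652.174ms=1b
Σ=4b of 4 (92bpm 4/4) — PASS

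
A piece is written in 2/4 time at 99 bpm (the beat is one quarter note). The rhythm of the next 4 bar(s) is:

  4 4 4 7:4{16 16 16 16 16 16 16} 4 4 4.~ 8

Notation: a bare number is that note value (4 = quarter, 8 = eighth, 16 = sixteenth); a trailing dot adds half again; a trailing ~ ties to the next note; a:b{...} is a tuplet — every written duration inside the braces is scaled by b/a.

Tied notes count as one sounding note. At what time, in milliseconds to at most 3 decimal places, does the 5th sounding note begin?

1. 0.0ms @ 0 + 606.061ms (1)
2. 606.061ms @ 1 + 606.061ms (1)
3. 1212.121ms @ 2 + 606.061ms (1)
4. 1818.182ms @ 3 + 86.58ms (1/7)
5. 1904.762ms @ 22/7 + 86.58ms (1/7)
6. 1991.342ms @ 23/7 + 86.58ms (1/7)
7. 2077.922ms @ 24/7 + 86.58ms (1/7)
8. 2164.502ms @ 25/7 + 86.58ms (1/7)
9. 2251.082ms @ 26/7 + 86.58ms (1/7)
10. 2337.662ms @ 27/7 + 86.58ms (1/7)
11. 2424.242ms @ 4 + 606.061ms (1)
12. 3030.303ms @ 5 + 606.061ms (1)
13. 3636.364ms @ 6 + 1212.121ms (2)

note 5 onset = 22/7b = 1904.762ms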